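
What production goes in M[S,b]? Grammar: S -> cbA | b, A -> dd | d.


For [S, b]: 'b' ∈ FIRST(b)
Entry: S -> b


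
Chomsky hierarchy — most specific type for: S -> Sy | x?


Left-linear: every RHS is a terminal or one nonterminal followed by a terminal
Classification: Type 3 (Regular)


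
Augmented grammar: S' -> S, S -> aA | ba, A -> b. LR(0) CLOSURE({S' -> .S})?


Start: S' -> .S
For each item with dot before a nonterminal B, add B -> .γ for every B-production
Closure: [S' -> .S, S -> .aA, S -> .ba]


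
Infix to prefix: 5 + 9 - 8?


left-to-right (same/higher precedence on left): tree is (- (+ 5 9) 8)
Prefix: - + 5 9 8


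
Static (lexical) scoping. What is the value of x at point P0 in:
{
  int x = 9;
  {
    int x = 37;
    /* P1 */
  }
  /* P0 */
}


x declared in the same block as P0
x = 9


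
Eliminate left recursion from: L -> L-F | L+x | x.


Left-recursive alternatives: L-F, L+x; non-recursive: x
Introduce L': L -> xL', L' -> -FL' | +xL' | ε


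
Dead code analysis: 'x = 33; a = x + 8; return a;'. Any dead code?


x is read by a's definition; a is returned
No dead code


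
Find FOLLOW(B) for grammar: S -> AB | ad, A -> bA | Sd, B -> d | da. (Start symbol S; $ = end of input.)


$ ∈ FOLLOW(S). For each A -> αBβ: add FIRST(β)\{ε} to FOLLOW(B); if β nullable, add FOLLOW(A).
FOLLOW(B) = {$, d}


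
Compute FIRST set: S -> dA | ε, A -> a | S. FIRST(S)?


Per alternative of S: FIRST(dA) = {d}; FIRST(ε) = {ε}
FIRST(S) = {d, ε}


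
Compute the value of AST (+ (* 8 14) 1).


Evaluate inner: (* 8 14) = 112
Evaluate root: (+ 112 1) = 113
Result: 113


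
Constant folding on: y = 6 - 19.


6 - 19 = -13 at compile time
Optimized: y = -13


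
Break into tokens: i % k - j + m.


Scan left to right, longest-match per lexeme
Tokens: ID(i), OP(%), ID(k), OP(-), ID(j), OP(+), ID(m)


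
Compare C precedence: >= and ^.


'>=' is relational (level 7); '^' is bitwise XOR (level 4)
Higher level binds tighter
'>=' has higher precedence than '^'


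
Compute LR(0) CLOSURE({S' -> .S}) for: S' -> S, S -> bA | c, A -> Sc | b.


Start: S' -> .S
For each item with dot before a nonterminal B, add B -> .γ for every B-production
Closure: [S' -> .S, S -> .bA, S -> .c]


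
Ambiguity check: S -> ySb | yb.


balanced y^n…b^n: each string has a unique parse
Unambiguous


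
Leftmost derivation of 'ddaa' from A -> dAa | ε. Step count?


Derivation: A => dAa => ddAaa => ddaa
Steps: 3


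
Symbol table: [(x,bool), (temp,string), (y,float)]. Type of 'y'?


Lookup 'y' → type float


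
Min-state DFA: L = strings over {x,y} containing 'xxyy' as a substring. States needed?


KMP-style automaton: 4 progress states + 1 absorbing accept = 5
Minimal DFA: 5 states


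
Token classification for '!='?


Pattern: operator symbol
Type: OPERATOR


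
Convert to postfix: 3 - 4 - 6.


Left to right (same or higher precedence on left)
Postfix: 3 4 - 6 -


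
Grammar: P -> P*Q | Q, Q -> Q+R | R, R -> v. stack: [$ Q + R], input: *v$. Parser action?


handle 'Q+R' on top
Action: reduce (Q -> Q+R)


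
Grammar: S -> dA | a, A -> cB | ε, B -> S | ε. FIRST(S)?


Per alternative of S: FIRST(dA) = {d}; FIRST(a) = {a}
FIRST(S) = {a, d}


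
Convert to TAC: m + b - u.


Break into single-operator statements:
t1 = m + b
t2 = t1 - u


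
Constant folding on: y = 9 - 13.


9 - 13 = -4 at compile time
Optimized: y = -4


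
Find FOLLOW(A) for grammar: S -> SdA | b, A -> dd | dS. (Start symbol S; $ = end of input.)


$ ∈ FOLLOW(S). For each A -> αBβ: add FIRST(β)\{ε} to FOLLOW(B); if β nullable, add FOLLOW(A).
FOLLOW(A) = {$, d}


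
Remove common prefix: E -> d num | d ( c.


Common prefix: 'd'
Factored: E -> d E', E' -> num | ( c


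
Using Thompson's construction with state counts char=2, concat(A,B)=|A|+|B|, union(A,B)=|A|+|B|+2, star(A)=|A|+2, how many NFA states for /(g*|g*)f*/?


Syntax tree has 3 char leaf(s), 1 union(s), 3 star(s)
chars contribute 3×2 = 6; each union adds +2; each star adds +2
Total: 6 + 2 + 6 = 14 states


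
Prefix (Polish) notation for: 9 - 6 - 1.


left-to-right (same/higher precedence on left): tree is (- (- 9 6) 1)
Prefix: - - 9 6 1


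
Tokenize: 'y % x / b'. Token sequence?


Scan left to right, longest-match per lexeme
Tokens: ID(y), OP(%), ID(x), OP(/), ID(b)


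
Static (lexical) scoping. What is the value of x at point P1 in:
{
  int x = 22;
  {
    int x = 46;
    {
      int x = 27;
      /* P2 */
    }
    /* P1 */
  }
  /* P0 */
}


x declared in the same block as P1
x = 46


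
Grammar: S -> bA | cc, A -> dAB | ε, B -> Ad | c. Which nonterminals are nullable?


A nonterminal is nullable iff some alternative derives ε (directly, or every symbol in it is nullable)
Nullable: {A}


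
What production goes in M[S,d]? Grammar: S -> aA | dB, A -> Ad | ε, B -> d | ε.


For [S, d]: 'd' ∈ FIRST(dB)
Entry: S -> dB


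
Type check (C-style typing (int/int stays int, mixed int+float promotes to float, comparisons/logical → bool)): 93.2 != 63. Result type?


Operand types: float != int
Rule: comparison yields bool
Result type: bool


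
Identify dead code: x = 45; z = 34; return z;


x is assigned but never read
Dead: 'x = 45'


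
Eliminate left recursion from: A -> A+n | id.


Left-recursive alternatives: A+n; non-recursive: id
Introduce A': A -> idA', A' -> +nA' | ε


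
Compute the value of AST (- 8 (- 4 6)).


Evaluate inner: (- 4 6) = -2
Evaluate root: (- 8 -2) = 10
Result: 10


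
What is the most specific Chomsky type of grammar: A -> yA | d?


Right-linear: every RHS is a terminal or a terminal followed by one nonterminal
Classification: Type 3 (Regular)


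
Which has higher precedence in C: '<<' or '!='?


'<<' is shift (level 8); '!=' is equality (level 6)
Higher level binds tighter
'<<' has higher precedence than '!='


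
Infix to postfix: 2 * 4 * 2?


Left to right (same or higher precedence on left)
Postfix: 2 4 * 2 *


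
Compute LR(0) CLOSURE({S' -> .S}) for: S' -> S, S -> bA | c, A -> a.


Start: S' -> .S
For each item with dot before a nonterminal B, add B -> .γ for every B-production
Closure: [S' -> .S, S -> .bA, S -> .c]


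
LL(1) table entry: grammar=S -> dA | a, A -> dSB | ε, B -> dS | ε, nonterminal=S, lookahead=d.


For [S, d]: 'd' ∈ FIRST(dA)
Entry: S -> dA


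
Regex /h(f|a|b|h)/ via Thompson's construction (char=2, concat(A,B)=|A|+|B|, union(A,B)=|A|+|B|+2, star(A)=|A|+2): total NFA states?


Syntax tree has 5 char leaf(s), 3 union(s), 0 star(s)
chars contribute 5×2 = 10; each union adds +2; each star adds +2
Total: 10 + 6 + 0 = 16 states


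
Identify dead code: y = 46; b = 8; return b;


y is assigned but never read
Dead: 'y = 46'


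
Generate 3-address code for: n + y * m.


Break into single-operator statements:
t1 = y * m
t2 = n + t1


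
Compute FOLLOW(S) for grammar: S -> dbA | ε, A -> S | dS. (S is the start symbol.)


$ ∈ FOLLOW(S). For each A -> αBβ: add FIRST(β)\{ε} to FOLLOW(B); if β nullable, add FOLLOW(A).
FOLLOW(S) = {$}


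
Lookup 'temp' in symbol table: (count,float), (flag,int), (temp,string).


Lookup 'temp' → type string


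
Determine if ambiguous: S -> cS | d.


right-linear, alternatives start with distinct terminals 'c' vs 'd': unique leftmost derivation
Unambiguous


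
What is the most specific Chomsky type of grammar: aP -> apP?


LHS has context (more than one symbol) and |LHS| ≤ |RHS|
Classification: Type 1 (Context-Sensitive)


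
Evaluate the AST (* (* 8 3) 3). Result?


Evaluate inner: (* 8 3) = 24
Evaluate root: (* 24 3) = 72
Result: 72


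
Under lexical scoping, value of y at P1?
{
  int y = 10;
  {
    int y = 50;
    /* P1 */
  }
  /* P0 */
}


y declared in the same block as P1
y = 50


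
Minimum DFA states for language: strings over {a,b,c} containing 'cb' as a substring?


KMP-style automaton: 2 progress states + 1 absorbing accept = 3
Minimal DFA: 3 states


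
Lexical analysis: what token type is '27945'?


Pattern: digits only
Type: INTEGER_LITERAL


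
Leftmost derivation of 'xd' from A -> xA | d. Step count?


Derivation: A => xA => xd
Steps: 2


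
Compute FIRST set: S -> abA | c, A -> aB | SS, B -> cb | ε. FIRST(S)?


Per alternative of S: FIRST(abA) = {a}; FIRST(c) = {c}
FIRST(S) = {a, c}


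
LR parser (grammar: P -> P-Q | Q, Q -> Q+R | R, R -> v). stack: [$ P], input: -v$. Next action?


shift '-' to continue P -> P-Q
Action: shift


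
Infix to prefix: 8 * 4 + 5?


left-to-right (same/higher precedence on left): tree is (+ (* 8 4) 5)
Prefix: + * 8 4 5


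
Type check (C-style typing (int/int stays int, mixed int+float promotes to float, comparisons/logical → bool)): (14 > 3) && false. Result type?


Operand types: bool && bool
Rule: logical operators take bool operands and yield bool
Result type: bool


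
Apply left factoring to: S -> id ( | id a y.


Common prefix: 'id'
Factored: S -> id S', S' -> ( | a y


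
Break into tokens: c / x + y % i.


Scan left to right, longest-match per lexeme
Tokens: ID(c), OP(/), ID(x), OP(+), ID(y), OP(%), ID(i)


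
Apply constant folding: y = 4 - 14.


4 - 14 = -10 at compile time
Optimized: y = -10


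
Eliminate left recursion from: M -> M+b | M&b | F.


Left-recursive alternatives: M+b, M&b; non-recursive: F
Introduce M': M -> FM', M' -> +bM' | &bM' | ε


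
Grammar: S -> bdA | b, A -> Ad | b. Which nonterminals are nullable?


A nonterminal is nullable iff some alternative derives ε (directly, or every symbol in it is nullable)
Nullable: {}


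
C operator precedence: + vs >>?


'+' is additive (level 9); '>>' is shift (level 8)
Higher level binds tighter
'+' has higher precedence than '>>'


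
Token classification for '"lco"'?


Pattern: double-quoted sequence
Type: STRING_LITERAL


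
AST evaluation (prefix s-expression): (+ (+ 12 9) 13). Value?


Evaluate inner: (+ 12 9) = 21
Evaluate root: (+ 21 13) = 34
Result: 34


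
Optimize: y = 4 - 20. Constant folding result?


4 - 20 = -16 at compile time
Optimized: y = -16


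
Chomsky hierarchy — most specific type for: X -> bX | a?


Right-linear: every RHS is a terminal or a terminal followed by one nonterminal
Classification: Type 3 (Regular)


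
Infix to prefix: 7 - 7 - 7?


left-to-right (same/higher precedence on left): tree is (- (- 7 7) 7)
Prefix: - - 7 7 7


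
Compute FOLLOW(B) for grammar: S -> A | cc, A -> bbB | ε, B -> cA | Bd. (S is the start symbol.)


$ ∈ FOLLOW(S). For each A -> αBβ: add FIRST(β)\{ε} to FOLLOW(B); if β nullable, add FOLLOW(A).
FOLLOW(B) = {$, d}


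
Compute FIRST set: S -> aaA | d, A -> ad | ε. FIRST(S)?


Per alternative of S: FIRST(aaA) = {a}; FIRST(d) = {d}
FIRST(S) = {a, d}


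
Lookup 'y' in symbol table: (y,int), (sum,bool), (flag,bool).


Lookup 'y' → type int


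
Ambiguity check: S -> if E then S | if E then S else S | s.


dangling else: 'if E then if E then s else s' parses two ways
Ambiguous


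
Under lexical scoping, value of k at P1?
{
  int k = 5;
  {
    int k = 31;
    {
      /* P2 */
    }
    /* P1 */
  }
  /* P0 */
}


k declared in the same block as P1
k = 31


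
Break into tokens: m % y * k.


Scan left to right, longest-match per lexeme
Tokens: ID(m), OP(%), ID(y), OP(*), ID(k)


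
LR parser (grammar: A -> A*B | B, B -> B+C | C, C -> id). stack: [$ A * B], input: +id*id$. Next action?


'+' can extend B; shift to build B -> B+C
Action: shift


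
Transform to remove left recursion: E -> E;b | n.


Left-recursive alternatives: E;b; non-recursive: n
Introduce E': E -> nE', E' -> ;bE' | ε


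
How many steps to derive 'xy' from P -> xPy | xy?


Derivation: P => xy
Steps: 1


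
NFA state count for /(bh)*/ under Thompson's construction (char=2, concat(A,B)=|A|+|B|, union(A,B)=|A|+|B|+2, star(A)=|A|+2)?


Syntax tree has 2 char leaf(s), 0 union(s), 1 star(s)
chars contribute 2×2 = 4; each union adds +2; each star adds +2
Total: 4 + 0 + 2 = 6 states


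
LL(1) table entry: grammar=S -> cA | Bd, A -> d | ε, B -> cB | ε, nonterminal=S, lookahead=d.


For [S, d]: 'd' ∈ FIRST(Bd)
Entry: S -> Bd


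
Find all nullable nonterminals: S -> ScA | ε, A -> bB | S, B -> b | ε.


A nonterminal is nullable iff some alternative derives ε (directly, or every symbol in it is nullable)
Nullable: {A, B, S}


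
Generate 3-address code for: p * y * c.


Break into single-operator statements:
t1 = p * y
t2 = t1 * c


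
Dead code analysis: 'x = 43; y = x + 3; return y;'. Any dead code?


x is read by y's definition; y is returned
No dead code


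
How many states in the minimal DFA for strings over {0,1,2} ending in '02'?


Track the longest suffix of input matching a prefix of '02': 3 classes (prefixes of length 0..2)
Minimal DFA: 3 states


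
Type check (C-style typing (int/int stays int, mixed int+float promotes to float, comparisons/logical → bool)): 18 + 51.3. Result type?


Operand types: int + float
Rule: mixed int/float promotes to float; int/int stays int
Result type: float


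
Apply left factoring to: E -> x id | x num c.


Common prefix: 'x'
Factored: E -> x E', E' -> id | num c


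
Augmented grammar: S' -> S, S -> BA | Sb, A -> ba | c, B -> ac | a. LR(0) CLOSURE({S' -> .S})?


Start: S' -> .S
For each item with dot before a nonterminal B, add B -> .γ for every B-production
Closure: [S' -> .S, S -> .BA, S -> .Sb, B -> .ac, B -> .a]


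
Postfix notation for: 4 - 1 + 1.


Left to right (same or higher precedence on left)
Postfix: 4 1 - 1 +


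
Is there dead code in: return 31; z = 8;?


statement follows a return and is unreachable
Dead: 'z = 8'


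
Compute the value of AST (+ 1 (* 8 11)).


Evaluate inner: (* 8 11) = 88
Evaluate root: (+ 1 88) = 89
Result: 89


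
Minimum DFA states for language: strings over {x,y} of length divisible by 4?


Track length mod 4: states 0..3, accept at 0
Minimal DFA: 4 states


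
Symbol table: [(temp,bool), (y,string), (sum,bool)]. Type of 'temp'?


Lookup 'temp' → type bool


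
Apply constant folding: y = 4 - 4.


4 - 4 = 0 at compile time
Optimized: y = 0


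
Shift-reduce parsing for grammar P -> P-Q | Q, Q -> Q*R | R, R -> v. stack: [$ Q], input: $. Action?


lookahead ∉ {*} so Q won't extend; reduce P -> Q
Action: reduce (P -> Q)


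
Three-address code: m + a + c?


Break into single-operator statements:
t1 = m + a
t2 = t1 + c


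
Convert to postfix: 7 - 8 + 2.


Left to right (same or higher precedence on left)
Postfix: 7 8 - 2 +


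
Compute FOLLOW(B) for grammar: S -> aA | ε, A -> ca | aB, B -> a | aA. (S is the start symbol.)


$ ∈ FOLLOW(S). For each A -> αBβ: add FIRST(β)\{ε} to FOLLOW(B); if β nullable, add FOLLOW(A).
FOLLOW(B) = {$}


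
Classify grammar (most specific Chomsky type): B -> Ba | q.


Left-linear: every RHS is a terminal or one nonterminal followed by a terminal
Classification: Type 3 (Regular)


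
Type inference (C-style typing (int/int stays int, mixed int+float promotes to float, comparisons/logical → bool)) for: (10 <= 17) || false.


Operand types: bool || bool
Rule: logical operators take bool operands and yield bool
Result type: bool


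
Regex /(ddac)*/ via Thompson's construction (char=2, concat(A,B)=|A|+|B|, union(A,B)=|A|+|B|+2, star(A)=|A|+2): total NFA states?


Syntax tree has 4 char leaf(s), 0 union(s), 1 star(s)
chars contribute 4×2 = 8; each union adds +2; each star adds +2
Total: 8 + 0 + 2 = 10 states


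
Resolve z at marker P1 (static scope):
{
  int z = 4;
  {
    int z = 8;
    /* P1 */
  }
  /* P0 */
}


z declared in the same block as P1
z = 8


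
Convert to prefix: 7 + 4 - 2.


left-to-right (same/higher precedence on left): tree is (- (+ 7 4) 2)
Prefix: - + 7 4 2


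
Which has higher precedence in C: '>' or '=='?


'>' is relational (level 7); '==' is equality (level 6)
Higher level binds tighter
'>' has higher precedence than '=='


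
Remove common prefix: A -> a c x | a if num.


Common prefix: 'a'
Factored: A -> a A', A' -> c x | if num


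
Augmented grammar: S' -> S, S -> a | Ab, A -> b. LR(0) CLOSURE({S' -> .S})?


Start: S' -> .S
For each item with dot before a nonterminal B, add B -> .γ for every B-production
Closure: [S' -> .S, S -> .a, S -> .Ab, A -> .b]


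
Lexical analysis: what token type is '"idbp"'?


Pattern: double-quoted sequence
Type: STRING_LITERAL


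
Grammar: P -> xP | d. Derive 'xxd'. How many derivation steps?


Derivation: P => xP => xxP => xxd
Steps: 3


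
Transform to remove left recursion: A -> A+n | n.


Left-recursive alternatives: A+n; non-recursive: n
Introduce A': A -> nA', A' -> +nA' | ε


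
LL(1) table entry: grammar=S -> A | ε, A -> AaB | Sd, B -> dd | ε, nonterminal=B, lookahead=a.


For [B, a]: ε is nullable and 'a' ∈ FOLLOW(B)
Entry: B -> ε


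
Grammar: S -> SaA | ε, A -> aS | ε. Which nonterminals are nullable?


A nonterminal is nullable iff some alternative derives ε (directly, or every symbol in it is nullable)
Nullable: {A, S}


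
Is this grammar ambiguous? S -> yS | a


right-linear, alternatives start with distinct terminals 'y' vs 'a': unique leftmost derivation
Unambiguous


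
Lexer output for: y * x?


Scan left to right, longest-match per lexeme
Tokens: ID(y), OP(*), ID(x)


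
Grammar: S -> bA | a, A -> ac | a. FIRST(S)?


Per alternative of S: FIRST(bA) = {b}; FIRST(a) = {a}
FIRST(S) = {a, b}


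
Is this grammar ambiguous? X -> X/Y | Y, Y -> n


precedence layered via separate nonterminal Y: deterministic
Unambiguous


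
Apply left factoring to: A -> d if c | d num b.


Common prefix: 'd'
Factored: A -> d A', A' -> if c | num b


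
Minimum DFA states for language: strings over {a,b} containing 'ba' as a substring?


KMP-style automaton: 2 progress states + 1 absorbing accept = 3
Minimal DFA: 3 states


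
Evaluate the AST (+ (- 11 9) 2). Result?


Evaluate inner: (- 11 9) = 2
Evaluate root: (+ 2 2) = 4
Result: 4


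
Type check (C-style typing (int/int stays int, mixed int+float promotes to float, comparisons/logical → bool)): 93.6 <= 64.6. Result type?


Operand types: float <= float
Rule: comparison yields bool
Result type: bool


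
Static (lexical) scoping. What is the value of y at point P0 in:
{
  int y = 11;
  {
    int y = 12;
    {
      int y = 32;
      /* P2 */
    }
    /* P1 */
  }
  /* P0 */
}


y declared in the same block as P0
y = 11


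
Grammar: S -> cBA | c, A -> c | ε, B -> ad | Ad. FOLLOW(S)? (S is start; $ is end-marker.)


$ ∈ FOLLOW(S). For each A -> αBβ: add FIRST(β)\{ε} to FOLLOW(B); if β nullable, add FOLLOW(A).
FOLLOW(S) = {$}


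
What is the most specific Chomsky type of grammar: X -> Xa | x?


Left-linear: every RHS is a terminal or one nonterminal followed by a terminal
Classification: Type 3 (Regular)


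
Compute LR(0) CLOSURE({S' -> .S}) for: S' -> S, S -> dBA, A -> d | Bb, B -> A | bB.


Start: S' -> .S
For each item with dot before a nonterminal B, add B -> .γ for every B-production
Closure: [S' -> .S, S -> .dBA]


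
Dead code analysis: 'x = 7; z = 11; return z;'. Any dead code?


x is assigned but never read
Dead: 'x = 7'


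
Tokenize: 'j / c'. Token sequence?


Scan left to right, longest-match per lexeme
Tokens: ID(j), OP(/), ID(c)


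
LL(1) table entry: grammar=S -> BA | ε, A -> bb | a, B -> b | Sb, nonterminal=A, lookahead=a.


For [A, a]: 'a' ∈ FIRST(a)
Entry: A -> a


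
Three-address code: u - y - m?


Break into single-operator statements:
t1 = u - y
t2 = t1 - m


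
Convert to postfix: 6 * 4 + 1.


Left to right (same or higher precedence on left)
Postfix: 6 4 * 1 +


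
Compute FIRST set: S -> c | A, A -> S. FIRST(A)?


Per alternative of A: FIRST(S) = {c}
FIRST(A) = {c}


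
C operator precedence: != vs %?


'%' is multiplicative (level 10); '!=' is equality (level 6)
Higher level binds tighter
'%' has higher precedence than '!='


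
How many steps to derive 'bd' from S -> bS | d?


Derivation: S => bS => bd
Steps: 2


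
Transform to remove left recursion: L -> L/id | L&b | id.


Left-recursive alternatives: L/id, L&b; non-recursive: id
Introduce L': L -> idL', L' -> /idL' | &bL' | ε


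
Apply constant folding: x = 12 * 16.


12 * 16 = 192 at compile time
Optimized: x = 192


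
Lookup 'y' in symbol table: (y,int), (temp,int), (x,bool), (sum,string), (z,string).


Lookup 'y' → type int


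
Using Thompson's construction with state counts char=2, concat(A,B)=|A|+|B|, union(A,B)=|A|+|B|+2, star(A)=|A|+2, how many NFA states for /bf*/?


Syntax tree has 2 char leaf(s), 0 union(s), 1 star(s)
chars contribute 2×2 = 4; each union adds +2; each star adds +2
Total: 4 + 0 + 2 = 6 states


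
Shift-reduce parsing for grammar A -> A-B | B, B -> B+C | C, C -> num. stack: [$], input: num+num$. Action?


no handle on stack; shift 'num'
Action: shift


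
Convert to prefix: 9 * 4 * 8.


left-to-right (same/higher precedence on left): tree is (* (* 9 4) 8)
Prefix: * * 9 4 8


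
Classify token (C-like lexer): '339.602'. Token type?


Pattern: digits with a decimal point
Type: FLOAT_LITERAL


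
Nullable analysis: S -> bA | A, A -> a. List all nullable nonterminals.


A nonterminal is nullable iff some alternative derives ε (directly, or every symbol in it is nullable)
Nullable: {}


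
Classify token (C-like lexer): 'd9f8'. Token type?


Pattern: letter/underscore followed by alphanumerics, not a keyword
Type: IDENTIFIER


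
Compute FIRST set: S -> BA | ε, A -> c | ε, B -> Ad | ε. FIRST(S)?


Per alternative of S: FIRST(BA) = {c, d, ε}; FIRST(ε) = {ε}
FIRST(S) = {c, d, ε}


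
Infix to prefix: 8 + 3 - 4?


left-to-right (same/higher precedence on left): tree is (- (+ 8 3) 4)
Prefix: - + 8 3 4


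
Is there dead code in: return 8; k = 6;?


statement follows a return and is unreachable
Dead: 'k = 6'


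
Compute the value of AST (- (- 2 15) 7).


Evaluate inner: (- 2 15) = -13
Evaluate root: (- -13 7) = -20
Result: -20


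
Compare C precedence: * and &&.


'*' is multiplicative (level 10); '&&' is logical AND (level 2)
Higher level binds tighter
'*' has higher precedence than '&&'


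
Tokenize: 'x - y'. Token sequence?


Scan left to right, longest-match per lexeme
Tokens: ID(x), OP(-), ID(y)


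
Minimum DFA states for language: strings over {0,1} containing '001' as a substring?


KMP-style automaton: 3 progress states + 1 absorbing accept = 4
Minimal DFA: 4 states


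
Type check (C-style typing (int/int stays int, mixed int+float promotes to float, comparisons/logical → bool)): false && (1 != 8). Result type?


Operand types: bool && bool
Rule: logical operators take bool operands and yield bool
Result type: bool


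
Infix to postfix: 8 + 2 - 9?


Left to right (same or higher precedence on left)
Postfix: 8 2 + 9 -


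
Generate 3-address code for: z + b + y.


Break into single-operator statements:
t1 = z + b
t2 = t1 + y


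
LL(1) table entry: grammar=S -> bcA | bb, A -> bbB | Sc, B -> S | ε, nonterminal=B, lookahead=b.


For [B, b]: 'b' ∈ FIRST(S)
Entry: B -> S


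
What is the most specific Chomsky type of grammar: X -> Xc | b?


Left-linear: every RHS is a terminal or one nonterminal followed by a terminal
Classification: Type 3 (Regular)


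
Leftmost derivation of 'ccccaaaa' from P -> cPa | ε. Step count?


Derivation: P => cPa => ccPaa => cccPaaa => ccccPaaaa => ccccaaaa
Steps: 5


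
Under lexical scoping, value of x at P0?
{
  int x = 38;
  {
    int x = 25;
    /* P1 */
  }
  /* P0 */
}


x declared in the same block as P0
x = 38


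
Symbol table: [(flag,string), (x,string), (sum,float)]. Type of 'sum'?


Lookup 'sum' → type float


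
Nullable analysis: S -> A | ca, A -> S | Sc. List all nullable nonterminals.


A nonterminal is nullable iff some alternative derives ε (directly, or every symbol in it is nullable)
Nullable: {}


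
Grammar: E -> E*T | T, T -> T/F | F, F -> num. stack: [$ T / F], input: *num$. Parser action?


handle 'T/F' on top
Action: reduce (T -> T/F)


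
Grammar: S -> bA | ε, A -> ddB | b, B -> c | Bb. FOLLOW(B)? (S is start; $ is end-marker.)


$ ∈ FOLLOW(S). For each A -> αBβ: add FIRST(β)\{ε} to FOLLOW(B); if β nullable, add FOLLOW(A).
FOLLOW(B) = {$, b}


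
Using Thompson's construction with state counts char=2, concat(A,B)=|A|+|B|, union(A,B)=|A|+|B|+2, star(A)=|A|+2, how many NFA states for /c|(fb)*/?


Syntax tree has 3 char leaf(s), 1 union(s), 1 star(s)
chars contribute 3×2 = 6; each union adds +2; each star adds +2
Total: 6 + 2 + 2 = 10 states


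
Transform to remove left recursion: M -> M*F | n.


Left-recursive alternatives: M*F; non-recursive: n
Introduce M': M -> nM', M' -> *FM' | ε


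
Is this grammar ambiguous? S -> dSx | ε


balanced d^n…x^n: each string has a unique parse
Unambiguous


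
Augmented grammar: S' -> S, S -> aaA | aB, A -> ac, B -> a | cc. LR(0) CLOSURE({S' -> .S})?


Start: S' -> .S
For each item with dot before a nonterminal B, add B -> .γ for every B-production
Closure: [S' -> .S, S -> .aaA, S -> .aB]


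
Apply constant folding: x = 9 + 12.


9 + 12 = 21 at compile time
Optimized: x = 21


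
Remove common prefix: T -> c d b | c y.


Common prefix: 'c'
Factored: T -> c T', T' -> d b | y


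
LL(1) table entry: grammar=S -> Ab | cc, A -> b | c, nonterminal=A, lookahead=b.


For [A, b]: 'b' ∈ FIRST(b)
Entry: A -> b


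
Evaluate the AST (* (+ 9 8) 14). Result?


Evaluate inner: (+ 9 8) = 17
Evaluate root: (* 17 14) = 238
Result: 238


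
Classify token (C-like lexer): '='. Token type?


Pattern: operator symbol
Type: OPERATOR


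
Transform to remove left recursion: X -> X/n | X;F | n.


Left-recursive alternatives: X/n, X;F; non-recursive: n
Introduce X': X -> nX', X' -> /nX' | ;FX' | ε


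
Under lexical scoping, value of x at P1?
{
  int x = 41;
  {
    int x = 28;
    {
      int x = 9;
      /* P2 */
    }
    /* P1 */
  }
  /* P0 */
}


x declared in the same block as P1
x = 28


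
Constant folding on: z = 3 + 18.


3 + 18 = 21 at compile time
Optimized: z = 21


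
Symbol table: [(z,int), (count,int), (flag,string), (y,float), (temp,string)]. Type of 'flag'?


Lookup 'flag' → type string


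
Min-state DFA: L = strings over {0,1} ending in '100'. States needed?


Track the longest suffix of input matching a prefix of '100': 4 classes (prefixes of length 0..3)
Minimal DFA: 4 states


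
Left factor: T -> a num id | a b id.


Common prefix: 'a'
Factored: T -> a T', T' -> num id | b id


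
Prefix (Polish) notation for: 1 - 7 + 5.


left-to-right (same/higher precedence on left): tree is (+ (- 1 7) 5)
Prefix: + - 1 7 5


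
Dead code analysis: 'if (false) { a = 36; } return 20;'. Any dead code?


condition is constant false, so the whole block is unreachable
Dead: 'if (false) { a = 36; }'


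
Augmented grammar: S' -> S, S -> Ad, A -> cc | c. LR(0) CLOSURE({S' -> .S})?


Start: S' -> .S
For each item with dot before a nonterminal B, add B -> .γ for every B-production
Closure: [S' -> .S, S -> .Ad, A -> .cc, A -> .c]


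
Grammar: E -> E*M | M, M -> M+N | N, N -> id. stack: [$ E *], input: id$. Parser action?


no handle ('E*' is not any RHS); shift 'id'
Action: shift


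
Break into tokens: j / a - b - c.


Scan left to right, longest-match per lexeme
Tokens: ID(j), OP(/), ID(a), OP(-), ID(b), OP(-), ID(c)


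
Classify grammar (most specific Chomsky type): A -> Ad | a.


Left-linear: every RHS is a terminal or one nonterminal followed by a terminal
Classification: Type 3 (Regular)


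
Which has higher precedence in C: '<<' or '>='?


'<<' is shift (level 8); '>=' is relational (level 7)
Higher level binds tighter
'<<' has higher precedence than '>='


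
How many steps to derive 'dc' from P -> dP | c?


Derivation: P => dP => dc
Steps: 2


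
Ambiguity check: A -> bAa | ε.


balanced b^n…a^n: each string has a unique parse
Unambiguous


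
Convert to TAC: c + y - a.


Break into single-operator statements:
t1 = c + y
t2 = t1 - a


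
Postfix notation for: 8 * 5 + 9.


Left to right (same or higher precedence on left)
Postfix: 8 5 * 9 +


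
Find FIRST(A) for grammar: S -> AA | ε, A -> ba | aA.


Per alternative of A: FIRST(ba) = {b}; FIRST(aA) = {a}
FIRST(A) = {a, b}


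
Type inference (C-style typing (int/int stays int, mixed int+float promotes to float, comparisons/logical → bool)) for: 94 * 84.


Operand types: int * int
Rule: mixed int/float promotes to float; int/int stays int
Result type: int


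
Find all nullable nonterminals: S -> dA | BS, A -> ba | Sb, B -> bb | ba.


A nonterminal is nullable iff some alternative derives ε (directly, or every symbol in it is nullable)
Nullable: {}


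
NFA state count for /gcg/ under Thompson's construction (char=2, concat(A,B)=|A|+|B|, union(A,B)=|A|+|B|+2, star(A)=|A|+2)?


Syntax tree has 3 char leaf(s), 0 union(s), 0 star(s)
chars contribute 3×2 = 6; each union adds +2; each star adds +2
Total: 6 + 0 + 0 = 6 states


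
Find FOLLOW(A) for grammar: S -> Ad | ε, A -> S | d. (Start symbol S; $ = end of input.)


$ ∈ FOLLOW(S). For each A -> αBβ: add FIRST(β)\{ε} to FOLLOW(B); if β nullable, add FOLLOW(A).
FOLLOW(A) = {d}


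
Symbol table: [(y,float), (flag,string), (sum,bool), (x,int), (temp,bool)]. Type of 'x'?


Lookup 'x' → type int


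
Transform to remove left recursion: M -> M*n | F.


Left-recursive alternatives: M*n; non-recursive: F
Introduce M': M -> FM', M' -> *nM' | ε


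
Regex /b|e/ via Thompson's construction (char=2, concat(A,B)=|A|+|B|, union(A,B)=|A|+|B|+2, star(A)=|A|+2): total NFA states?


Syntax tree has 2 char leaf(s), 1 union(s), 0 star(s)
chars contribute 2×2 = 4; each union adds +2; each star adds +2
Total: 4 + 2 + 0 = 6 states


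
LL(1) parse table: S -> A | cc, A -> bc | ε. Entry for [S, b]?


For [S, b]: 'b' ∈ FIRST(A)
Entry: S -> A


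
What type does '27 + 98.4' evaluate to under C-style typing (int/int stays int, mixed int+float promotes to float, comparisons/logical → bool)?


Operand types: int + float
Rule: mixed int/float promotes to float; int/int stays int
Result type: float


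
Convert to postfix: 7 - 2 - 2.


Left to right (same or higher precedence on left)
Postfix: 7 2 - 2 -


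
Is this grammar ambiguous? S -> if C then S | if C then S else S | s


dangling else: 'if C then if C then s else s' parses two ways
Ambiguous


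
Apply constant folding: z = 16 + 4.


16 + 4 = 20 at compile time
Optimized: z = 20


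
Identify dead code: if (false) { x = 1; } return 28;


condition is constant false, so the whole block is unreachable
Dead: 'if (false) { x = 1; }'


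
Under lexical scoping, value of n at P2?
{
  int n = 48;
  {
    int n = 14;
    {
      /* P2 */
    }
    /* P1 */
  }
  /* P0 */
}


P2's block does not declare n; resolves to the enclosing declaration at depth 1
n = 14


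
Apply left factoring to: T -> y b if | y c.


Common prefix: 'y'
Factored: T -> y T', T' -> b if | c


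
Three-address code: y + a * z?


Break into single-operator statements:
t1 = a * z
t2 = y + t1


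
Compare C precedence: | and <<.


'<<' is shift (level 8); '|' is bitwise OR (level 3)
Higher level binds tighter
'<<' has higher precedence than '|'


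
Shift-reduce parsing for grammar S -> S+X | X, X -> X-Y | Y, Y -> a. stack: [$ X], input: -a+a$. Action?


shift '-' to continue X -> X-Y
Action: shift


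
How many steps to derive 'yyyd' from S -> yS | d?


Derivation: S => yS => yyS => yyyS => yyyd
Steps: 4


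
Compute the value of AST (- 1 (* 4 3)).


Evaluate inner: (* 4 3) = 12
Evaluate root: (- 1 12) = -11
Result: -11


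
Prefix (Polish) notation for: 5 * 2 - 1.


left-to-right (same/higher precedence on left): tree is (- (* 5 2) 1)
Prefix: - * 5 2 1


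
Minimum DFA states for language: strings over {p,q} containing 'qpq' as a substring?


KMP-style automaton: 3 progress states + 1 absorbing accept = 4
Minimal DFA: 4 states


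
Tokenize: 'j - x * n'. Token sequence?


Scan left to right, longest-match per lexeme
Tokens: ID(j), OP(-), ID(x), OP(*), ID(n)


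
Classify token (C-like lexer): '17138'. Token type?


Pattern: digits only
Type: INTEGER_LITERAL


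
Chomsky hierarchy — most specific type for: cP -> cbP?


LHS has context (more than one symbol) and |LHS| ≤ |RHS|
Classification: Type 1 (Context-Sensitive)


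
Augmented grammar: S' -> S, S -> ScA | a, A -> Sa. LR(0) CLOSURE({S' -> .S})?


Start: S' -> .S
For each item with dot before a nonterminal B, add B -> .γ for every B-production
Closure: [S' -> .S, S -> .ScA, S -> .a]


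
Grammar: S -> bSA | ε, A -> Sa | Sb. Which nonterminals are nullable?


A nonterminal is nullable iff some alternative derives ε (directly, or every symbol in it is nullable)
Nullable: {S}


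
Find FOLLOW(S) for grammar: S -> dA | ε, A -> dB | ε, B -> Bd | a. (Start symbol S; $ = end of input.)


$ ∈ FOLLOW(S). For each A -> αBβ: add FIRST(β)\{ε} to FOLLOW(B); if β nullable, add FOLLOW(A).
FOLLOW(S) = {$}


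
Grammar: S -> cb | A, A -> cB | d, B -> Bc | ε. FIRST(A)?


Per alternative of A: FIRST(cB) = {c}; FIRST(d) = {d}
FIRST(A) = {c, d}


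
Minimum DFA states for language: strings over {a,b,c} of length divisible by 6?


Track length mod 6: states 0..5, accept at 0
Minimal DFA: 6 states


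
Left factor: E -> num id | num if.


Common prefix: 'num'
Factored: E -> num E', E' -> id | if


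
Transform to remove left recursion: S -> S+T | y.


Left-recursive alternatives: S+T; non-recursive: y
Introduce S': S -> yS', S' -> +TS' | ε


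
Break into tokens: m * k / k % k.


Scan left to right, longest-match per lexeme
Tokens: ID(m), OP(*), ID(k), OP(/), ID(k), OP(%), ID(k)


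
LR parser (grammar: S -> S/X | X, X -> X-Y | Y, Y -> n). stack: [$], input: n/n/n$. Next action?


no handle on stack; shift 'n'
Action: shift


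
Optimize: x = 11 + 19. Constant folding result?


11 + 19 = 30 at compile time
Optimized: x = 30


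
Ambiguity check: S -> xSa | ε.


balanced x^n…a^n: each string has a unique parse
Unambiguous


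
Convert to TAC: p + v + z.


Break into single-operator statements:
t1 = p + v
t2 = t1 + z


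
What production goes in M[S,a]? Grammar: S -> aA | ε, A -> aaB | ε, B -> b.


For [S, a]: 'a' ∈ FIRST(aA)
Entry: S -> aA


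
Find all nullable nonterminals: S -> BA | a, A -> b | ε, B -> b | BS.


A nonterminal is nullable iff some alternative derives ε (directly, or every symbol in it is nullable)
Nullable: {A}


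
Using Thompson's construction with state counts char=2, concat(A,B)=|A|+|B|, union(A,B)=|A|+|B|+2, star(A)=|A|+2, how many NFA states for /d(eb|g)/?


Syntax tree has 4 char leaf(s), 1 union(s), 0 star(s)
chars contribute 4×2 = 8; each union adds +2; each star adds +2
Total: 8 + 2 + 0 = 10 states


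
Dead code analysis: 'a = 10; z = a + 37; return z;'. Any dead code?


a is read by z's definition; z is returned
No dead code


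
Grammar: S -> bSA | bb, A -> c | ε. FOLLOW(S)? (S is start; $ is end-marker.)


$ ∈ FOLLOW(S). For each A -> αBβ: add FIRST(β)\{ε} to FOLLOW(B); if β nullable, add FOLLOW(A).
FOLLOW(S) = {$, c}


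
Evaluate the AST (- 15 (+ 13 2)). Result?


Evaluate inner: (+ 13 2) = 15
Evaluate root: (- 15 15) = 0
Result: 0


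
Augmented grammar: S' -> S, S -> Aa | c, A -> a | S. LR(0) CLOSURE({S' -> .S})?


Start: S' -> .S
For each item with dot before a nonterminal B, add B -> .γ for every B-production
Closure: [S' -> .S, S -> .Aa, S -> .c, A -> .a, A -> .S]


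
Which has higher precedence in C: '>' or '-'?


'-' is additive (level 9); '>' is relational (level 7)
Higher level binds tighter
'-' has higher precedence than '>'


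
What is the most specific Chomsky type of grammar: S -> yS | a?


Right-linear: every RHS is a terminal or a terminal followed by one nonterminal
Classification: Type 3 (Regular)


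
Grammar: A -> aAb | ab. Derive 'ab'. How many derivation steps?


Derivation: A => ab
Steps: 1


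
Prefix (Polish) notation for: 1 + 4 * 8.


'*' binds tighter: tree is (+ 1 (* 4 8))
Prefix: + 1 * 4 8


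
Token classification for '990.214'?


Pattern: digits with a decimal point
Type: FLOAT_LITERAL


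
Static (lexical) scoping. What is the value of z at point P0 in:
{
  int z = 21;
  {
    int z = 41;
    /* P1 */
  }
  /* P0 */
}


z declared in the same block as P0
z = 21


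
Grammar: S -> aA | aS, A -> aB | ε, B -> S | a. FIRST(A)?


Per alternative of A: FIRST(aB) = {a}; FIRST(ε) = {ε}
FIRST(A) = {a, ε}


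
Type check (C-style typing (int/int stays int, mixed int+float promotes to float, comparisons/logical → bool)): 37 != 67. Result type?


Operand types: int != int
Rule: comparison yields bool
Result type: bool


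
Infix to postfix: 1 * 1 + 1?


Left to right (same or higher precedence on left)
Postfix: 1 1 * 1 +


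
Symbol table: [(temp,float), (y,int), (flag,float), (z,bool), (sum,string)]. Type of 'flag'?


Lookup 'flag' → type float


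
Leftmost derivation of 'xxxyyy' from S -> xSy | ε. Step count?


Derivation: S => xSy => xxSyy => xxxSyyy => xxxyyy
Steps: 4


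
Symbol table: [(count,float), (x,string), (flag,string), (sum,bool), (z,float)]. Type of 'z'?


Lookup 'z' → type float


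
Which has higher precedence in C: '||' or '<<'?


'<<' is shift (level 8); '||' is logical OR (level 1)
Higher level binds tighter
'<<' has higher precedence than '||'


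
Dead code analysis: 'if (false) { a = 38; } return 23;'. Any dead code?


condition is constant false, so the whole block is unreachable
Dead: 'if (false) { a = 38; }'


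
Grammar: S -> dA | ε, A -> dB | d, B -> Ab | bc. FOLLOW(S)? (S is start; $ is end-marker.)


$ ∈ FOLLOW(S). For each A -> αBβ: add FIRST(β)\{ε} to FOLLOW(B); if β nullable, add FOLLOW(A).
FOLLOW(S) = {$}


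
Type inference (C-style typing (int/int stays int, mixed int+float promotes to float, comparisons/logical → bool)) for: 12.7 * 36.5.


Operand types: float * float
Rule: mixed int/float promotes to float; int/int stays int
Result type: float


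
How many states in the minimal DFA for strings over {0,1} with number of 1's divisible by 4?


Track (count of 1) mod 4: states 0..3, accept at 0
Minimal DFA: 4 states


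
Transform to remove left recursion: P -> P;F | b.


Left-recursive alternatives: P;F; non-recursive: b
Introduce P': P -> bP', P' -> ;FP' | ε


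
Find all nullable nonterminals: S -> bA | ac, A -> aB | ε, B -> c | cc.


A nonterminal is nullable iff some alternative derives ε (directly, or every symbol in it is nullable)
Nullable: {A}
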